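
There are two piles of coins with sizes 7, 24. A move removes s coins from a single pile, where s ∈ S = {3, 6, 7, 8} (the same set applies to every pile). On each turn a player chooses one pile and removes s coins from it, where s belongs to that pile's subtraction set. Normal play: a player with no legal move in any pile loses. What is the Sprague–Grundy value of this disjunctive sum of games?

All piles use S = {3, 6, 7, 8}:
G(0) = 0
G(1) = mex{} = 0
G(2) = mex{} = 0
G(3) = mex{0} = 1
G(4) = mex{0} = 1
G(5) = mex{0} = 1
G(6) = mex{1,0} = 2
G(7) = mex{1,0,0} = 2
G(8) = mex{1,0,0,0} = 2
G(9) = mex{2,1,0,0} = 3
G(10) = mex{2,1,1,0} = 3
G(11) = mex{2,1,1,1} = 0
G(12) = mex{3,2,1,1} = 0
G(13) = mex{3,2,2,1} = 0
G(14) = mex{0,2,2,2} = 1
G(15) = mex{0,3,2,2} = 1
G(16) = mex{0,3,3,2} = 1
G(17) = mex{1,0,3,3} = 2
G(18) = mex{1,0,0,3} = 2
G(19) = mex{1,0,0,0} = 2
G(20) = mex{2,1,0,0} = 3
G(21) = mex{2,1,1,0} = 3
G(22) = mex{2,1,1,1} = 0
G(23) = mex{3,2,1,1} = 0
G(24) = mex{3,2,2,1} = 0
Pile A: G(7) = 2.
Pile B: G(24) = 0.
Combined Grundy value = 2 ⊕ 0 = 2.

2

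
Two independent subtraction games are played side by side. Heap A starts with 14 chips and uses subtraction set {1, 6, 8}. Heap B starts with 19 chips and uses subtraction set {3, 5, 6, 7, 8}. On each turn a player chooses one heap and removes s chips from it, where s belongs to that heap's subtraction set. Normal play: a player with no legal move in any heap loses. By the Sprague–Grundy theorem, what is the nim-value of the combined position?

Heap A, S = {1, 6, 8}:
n :  0  1  2  3  4  5  6  7  8  9 10 11 12 13 14
G :  0  1  0  1  0  1  2  0  1  0  1  0  1  2  0
G_A(14) = 0.
Heap B, S = {3, 5, 6, 7, 8}:
n :  0  1  2  3  4  5  6  7  8  9 10 11 12 13 14 15 16 17 18 19
G :  0  0  0  1  1  1  2  2  2  3  3  0  0  0  1  1  1  2  2  2
G_B(19) = 2.
Combined Grundy value = 0 ⊕ 2 = 2.

2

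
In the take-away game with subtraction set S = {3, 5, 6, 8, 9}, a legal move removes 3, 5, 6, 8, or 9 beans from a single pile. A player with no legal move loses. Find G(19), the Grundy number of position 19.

2

G(0) = 0
G(1) = mex{} = 0
G(2) = mex{} = 0
G(3) = mex{0} = 1
G(4) = mex{0} = 1
G(5) = mex{0,0} = 1
G(6) = mex{1,0,0} = 2
G(7) = mex{1,0,0} = 2
G(8) = mex{1,1,0,0} = 2
G(9) = mex{2,1,1,0,0} = 3
G(10) = mex{2,1,1,0,0} = 3
G(11) = mex{2,2,1,1,0} = 3
G(12) = mex{3,2,2,1,1} = 0
G(13) = mex{3,2,2,1,1} = 0
G(14) = mex{3,3,2,2,1} = 0
G(15) = mex{0,3,3,2,2} = 1
G(16) = mex{0,3,3,2,2} = 1
G(17) = mex{0,0,3,3,2} = 1
G(18) = mex{1,0,0,3,3} = 2
G(19) = mex{1,0,0,3,3} = 2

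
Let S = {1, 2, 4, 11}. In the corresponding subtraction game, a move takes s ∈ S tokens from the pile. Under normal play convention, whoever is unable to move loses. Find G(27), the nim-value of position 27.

n :  0  1  2  3  4  5  6  7  8  9 10 11 12 13 14 15 16 17 18 19 20 21 22 23 24 25 26 27
G :  0  1  2  0  1  2  0  1  2  0  1  2  0  1  2  0  1  2  0  1  2  0  1  2  0  1  2  0

0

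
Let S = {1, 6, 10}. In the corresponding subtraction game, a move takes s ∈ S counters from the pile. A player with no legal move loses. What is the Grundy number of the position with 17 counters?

G(0) = 0
G(1) = mex{0} = 1
G(2) = mex{1} = 0
G(3) = mex{0} = 1
G(4) = mex{1} = 0
G(5) = mex{0} = 1
G(6) = mex{1,0} = 2
G(7) = mex{2,1} = 0
G(8) = mex{0,0} = 1
G(9) = mex{1,1} = 0
G(10) = mex{0,0,0} = 1
G(11) = mex{1,1,1} = 0
G(12) = mex{0,2,0} = 1
G(13) = mex{1,0,1} = 2
G(14) = mex{2,1,0} = 3
G(15) = mex{3,0,1} = 2
G(16) = mex{2,1,2} = 0
G(17) = mex{0,0,0} = 1

1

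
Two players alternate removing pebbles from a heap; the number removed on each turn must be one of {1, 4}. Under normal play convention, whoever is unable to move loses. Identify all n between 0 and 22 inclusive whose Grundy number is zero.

0, 2, 5, 7, 10, 12, 15, 17, 20, 22

G(0) = 0
G(1) = mex{0} = 1
G(2) = mex{1} = 0
G(3) = mex{0} = 1
G(4) = mex{1,0} = 2
G(5) = mex{2,1} = 0
G(6) = mex{0,0} = 1
G(7) = mex{1,1} = 0
G(8) = mex{0,2} = 1
G(9) = mex{1,0} = 2
G(10) = mex{2,1} = 0
G(11) = mex{0,0} = 1
G(12) = mex{1,1} = 0
G(13) = mex{0,2} = 1
G(14) = mex{1,0} = 2
G(15) = mex{2,1} = 0
G(16) = mex{0,0} = 1
G(17) = mex{1,1} = 0
G(18) = mex{0,2} = 1
G(19) = mex{1,0} = 2
G(20) = mex{2,1} = 0
G(21) = mex{0,0} = 1
G(22) = mex{1,1} = 0
P-positions are exactly the n with G(n) = 0.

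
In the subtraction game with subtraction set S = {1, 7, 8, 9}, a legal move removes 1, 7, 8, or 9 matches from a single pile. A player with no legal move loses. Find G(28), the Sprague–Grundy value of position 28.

G(0) = 0
G(1) = mex{0} = 1
G(2) = mex{1} = 0
G(3) = mex{0} = 1
G(4) = mex{1} = 0
G(5) = mex{0} = 1
G(6) = mex{1} = 0
G(7) = mex{0,0} = 1
G(8) = mex{1,1,0} = 2
G(9) = mex{2,0,1,0} = 3
G(10) = mex{3,1,0,1} = 2
G(11) = mex{2,0,1,0} = 3
G(12) = mex{3,1,0,1} = 2
G(13) = mex{2,0,1,0} = 3
G(14) = mex{3,1,0,1} = 2
G(15) = mex{2,2,1,0} = 3
G(16) = mex{3,3,2,1} = 0
G(17) = mex{0,2,3,2} = 1
G(18) = mex{1,3,2,3} = 0
G(19) = mex{0,2,3,2} = 1
G(20) = mex{1,3,2,3} = 0
G(21) = mex{0,2,3,2} = 1
G(22) = mex{1,3,2,3} = 0
G(23) = mex{0,0,3,2} = 1
G(24) = mex{1,1,0,3} = 2
G(25) = mex{2,0,1,0} = 3
G(26) = mex{3,1,0,1} = 2
G(27) = mex{2,0,1,0} = 3
G(28) = mex{3,1,0,1} = 2

2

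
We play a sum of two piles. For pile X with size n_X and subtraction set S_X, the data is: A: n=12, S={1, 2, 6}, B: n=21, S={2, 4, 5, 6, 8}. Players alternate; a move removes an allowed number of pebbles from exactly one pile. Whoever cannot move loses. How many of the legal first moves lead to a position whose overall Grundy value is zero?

2

Pile A, S = {1, 2, 6}:
n :  0  1  2  3  4  5  6  7  8  9 10 11 12
G :  0  1  2  0  1  2  3  0  1  2  0  1  2
G_A(12) = 2.
Pile B, S = {2, 4, 5, 6, 8}:
G(0) = 0
G(1) = mex{} = 0
G(2) = mex{0} = 1
G(3) = mex{0} = 1
G(4) = mex{1,0} = 2
G(5) = mex{1,0,0} = 2
G(6) = mex{2,1,0,0} = 3
G(7) = mex{2,1,1,0} = 3
G(8) = mex{3,2,1,1,0} = 4
G(9) = mex{3,2,2,1,0} = 4
G(10) = mex{4,3,2,2,1} = 0
G(11) = mex{4,3,3,2,1} = 0
G(12) = mex{0,4,3,3,2} = 1
G(13) = mex{0,4,4,3,2} = 1
G(14) = mex{1,0,4,4,3} = 2
G(15) = mex{1,0,0,4,3} = 2
G(16) = mex{2,1,0,0,4} = 3
G(17) = mex{2,1,1,0,4} = 3
G(18) = mex{3,2,1,1,0} = 4
G(19) = mex{3,2,2,1,0} = 4
G(20) = mex{4,3,2,2,1} = 0
G(21) = mex{4,3,3,2,1} = 0
G_B(21) = 0.
Combined Grundy value = 2 ⊕ 0 = 2.
A winning move leaves total XOR = 0, i.e. changes one component's Grundy value g to g ⊕ X where X is the current total.
Pile A: need g' = 2⊕2 = 0. Options: 12−1→G=1, 12−2→G=0, 12−6→G=3. Hits: 1.
Pile B: need g' = 0⊕2 = 2. Options: 21−2→G=4, 21−4→G=3, 21−5→G=3, 21−6→G=2, 21−8→G=1. Hits: 1.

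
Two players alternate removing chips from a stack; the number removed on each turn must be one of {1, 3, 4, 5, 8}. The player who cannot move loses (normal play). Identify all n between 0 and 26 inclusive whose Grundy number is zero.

0, 2, 9, 11, 18, 20

n :  0  1  2  3  4  5  6  7  8  9 10 11 12 13 14 15 16 17 18 19 20 21 22 23 24 25 26
G :  0  1  0  1  2  3  2  3  4  0  1  0  1  2  3  2  3  4  0  1  0  1  2  3  2  3  4
P-positions are exactly the n with G(n) = 0.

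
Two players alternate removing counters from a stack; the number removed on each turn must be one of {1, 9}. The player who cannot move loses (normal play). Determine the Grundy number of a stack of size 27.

1

n :  0  1  2  3  4  5  6  7  8  9 10 11 12 13 14 15 16 17 18 19 20 21 22 23 24 25 26 27
G :  0  1  0  1  0  1  0  1  0  1  0  1  0  1  0  1  0  1  0  1  0  1  0  1  0  1  0  1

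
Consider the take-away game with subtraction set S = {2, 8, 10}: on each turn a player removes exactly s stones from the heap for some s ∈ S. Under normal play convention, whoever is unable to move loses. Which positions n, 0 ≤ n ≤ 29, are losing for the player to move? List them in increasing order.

G(0) = 0
G(1) = mex{} = 0
G(2) = mex{0} = 1
G(3) = mex{0} = 1
G(4) = mex{1} = 0
G(5) = mex{1} = 0
G(6) = mex{0} = 1
G(7) = mex{0} = 1
G(8) = mex{1,0} = 2
G(9) = mex{1,0} = 2
G(10) = mex{2,1,0} = 3
G(11) = mex{2,1,0} = 3
G(12) = mex{3,0,1} = 2
G(13) = mex{3,0,1} = 2
G(14) = mex{2,1,0} = 3
G(15) = mex{2,1,0} = 3
G(16) = mex{3,2,1} = 0
G(17) = mex{3,2,1} = 0
G(18) = mex{0,3,2} = 1
G(19) = mex{0,3,2} = 1
G(20) = mex{1,2,3} = 0
G(21) = mex{1,2,3} = 0
G(22) = mex{0,3,2} = 1
G(23) = mex{0,3,2} = 1
G(24) = mex{1,0,3} = 2
G(25) = mex{1,0,3} = 2
G(26) = mex{2,1,0} = 3
G(27) = mex{2,1,0} = 3
G(28) = mex{3,0,1} = 2
G(29) = mex{3,0,1} = 2
P-positions are exactly the n with G(n) = 0.

0, 1, 4, 5, 16, 17, 20, 21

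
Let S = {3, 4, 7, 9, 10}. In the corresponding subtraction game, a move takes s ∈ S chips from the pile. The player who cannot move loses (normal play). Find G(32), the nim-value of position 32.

G(0) = 0
G(1) = mex{} = 0
G(2) = mex{} = 0
G(3) = mex{0} = 1
G(4) = mex{0,0} = 1
G(5) = mex{0,0} = 1
G(6) = mex{1,0} = 2
G(7) = mex{1,1,0} = 2
G(8) = mex{1,1,0} = 2
G(9) = mex{2,1,0,0} = 3
G(10) = mex{2,2,1,0,0} = 3
G(11) = mex{2,2,1,0,0} = 3
G(12) = mex{3,2,1,1,0} = 4
G(13) = mex{3,3,2,1,1} = 0
G(14) = mex{3,3,2,1,1} = 0
G(15) = mex{4,3,2,2,1} = 0
G(16) = mex{0,4,3,2,2} = 1
G(17) = mex{0,0,3,2,2} = 1
G(18) = mex{0,0,3,3,2} = 1
G(19) = mex{1,0,4,3,3} = 2
G(20) = mex{1,1,0,3,3} = 2
G(21) = mex{1,1,0,4,3} = 2
G(22) = mex{2,1,0,0,4} = 3
G(23) = mex{2,2,1,0,0} = 3
G(24) = mex{2,2,1,0,0} = 3
G(25) = mex{3,2,1,1,0} = 4
G(26) = mex{3,3,2,1,1} = 0
G(27) = mex{3,3,2,1,1} = 0
G(28) = mex{4,3,2,2,1} = 0
G(29) = mex{0,4,3,2,2} = 1
G(30) = mex{0,0,3,2,2} = 1
G(31) = mex{0,0,3,3,2} = 1
G(32) = mex{1,0,4,3,3} = 2

2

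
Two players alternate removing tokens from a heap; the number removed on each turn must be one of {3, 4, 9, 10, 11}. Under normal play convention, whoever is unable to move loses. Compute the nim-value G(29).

3

n :  0  1  2  3  4  5  6  7  8  9 10 11 12 13 14 15 16 17 18 19 20 21 22 23 24 25 26 27 28 29
G :  0  0  0  1  1  1  2  0  0  3  1  1  2  2  0  0  3  1  1  2  0  0  0  1  1  1  2  0  0  3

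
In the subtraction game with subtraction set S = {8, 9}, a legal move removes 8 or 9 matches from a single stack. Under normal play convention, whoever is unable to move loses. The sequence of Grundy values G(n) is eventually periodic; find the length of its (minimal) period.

n :  0  1  2  3  4  5  6  7  8  9 10 11 12 13 14 15 16 17 18 19 20 21 22 23 24 25 26 27 28 29 30 31 32 33 34 35
G :  0  0  0  0  0  0  0  0  1  1  1  1  1  1  1  1  2  0  0  0  0  0  0  0  0  1  1  1  1  1  1  1  1  2  0  0
G(n+17) = G(n) holds for n = 0,…,8 (a full window of length max(S) = 9), so the sequence is purely periodic with period 17.

17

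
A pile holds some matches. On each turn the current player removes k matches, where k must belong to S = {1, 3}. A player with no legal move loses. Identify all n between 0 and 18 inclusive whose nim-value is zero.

0, 2, 4, 6, 8, 10, 12, 14, 16, 18

n :  0  1  2  3  4  5  6  7  8  9 10 11 12 13 14 15 16 17 18
G :  0  1  0  1  0  1  0  1  0  1  0  1  0  1  0  1  0  1  0
P-positions are exactly the n with G(n) = 0.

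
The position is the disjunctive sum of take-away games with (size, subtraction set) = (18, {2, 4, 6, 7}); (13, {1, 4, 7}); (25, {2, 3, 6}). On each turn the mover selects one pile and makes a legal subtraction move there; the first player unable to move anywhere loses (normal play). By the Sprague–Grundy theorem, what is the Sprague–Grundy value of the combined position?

1

Pile A, S = {2, 4, 6, 7}:
G(0) = 0
G(1) = mex{} = 0
G(2) = mex{0} = 1
G(3) = mex{0} = 1
G(4) = mex{1,0} = 2
G(5) = mex{1,0} = 2
G(6) = mex{2,1,0} = 3
G(7) = mex{2,1,0,0} = 3
G(8) = mex{3,2,1,0} = 4
G(9) = mex{3,2,1,1} = 0
G(10) = mex{4,3,2,1} = 0
G(11) = mex{0,3,2,2} = 1
G(12) = mex{0,4,3,2} = 1
G(13) = mex{1,0,3,3} = 2
G(14) = mex{1,0,4,3} = 2
G(15) = mex{2,1,0,4} = 3
G(16) = mex{2,1,0,0} = 3
G(17) = mex{3,2,1,0} = 4
G(18) = mex{3,2,1,1} = 0
G_A(18) = 0.
Pile B, S = {1, 4, 7}:
n :  0  1  2  3  4  5  6  7  8  9 10 11 12 13
G :  0  1  0  1  2  0  1  2  0  1  0  1  2  0
G_B(13) = 0.
Pile C, S = {2, 3, 6}:
n :  0  1  2  3  4  5  6  7  8  9 10 11 12 13 14 15 16 17 18 19 20 21 22 23 24 25
G :  0  0  1  1  2  0  3  1  2  0  0  1  1  2  0  3  1  2  0  0  1  1  2  0  3  1
G_C(25) = 1.
Combined Grundy value = 0 ⊕ 0 ⊕ 1 = 1.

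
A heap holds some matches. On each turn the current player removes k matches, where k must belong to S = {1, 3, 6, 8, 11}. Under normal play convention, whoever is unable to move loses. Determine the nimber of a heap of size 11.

G(0) = 0
G(1) = mex{0} = 1
G(2) = mex{1} = 0
G(3) = mex{0,0} = 1
G(4) = mex{1,1} = 0
G(5) = mex{0,0} = 1
G(6) = mex{1,1,0} = 2
G(7) = mex{2,0,1} = 3
G(8) = mex{3,1,0,0} = 2
G(9) = mex{2,2,1,1} = 0
G(10) = mex{0,3,0,0} = 1
G(11) = mex{1,2,1,1,0} = 3

3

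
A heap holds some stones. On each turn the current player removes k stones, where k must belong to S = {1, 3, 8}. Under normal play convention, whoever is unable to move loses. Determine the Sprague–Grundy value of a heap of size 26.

n :  0  1  2  3  4  5  6  7  8  9 10 11 12 13 14 15 16 17 18 19 20 21 22 23 24 25 26
G :  0  1  0  1  0  1  0  1  2  3  2  0  1  0  1  0  1  0  1  2  3  2  0  1  0  1  0

0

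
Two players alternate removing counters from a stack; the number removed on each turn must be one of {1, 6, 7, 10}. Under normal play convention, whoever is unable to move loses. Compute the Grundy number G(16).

G(0) = 0
G(1) = mex{0} = 1
G(2) = mex{1} = 0
G(3) = mex{0} = 1
G(4) = mex{1} = 0
G(5) = mex{0} = 1
G(6) = mex{1,0} = 2
G(7) = mex{2,1,0} = 3
G(8) = mex{3,0,1} = 2
G(9) = mex{2,1,0} = 3
G(10) = mex{3,0,1,0} = 2
G(11) = mex{2,1,0,1} = 3
G(12) = mex{3,2,1,0} = 4
G(13) = mex{4,3,2,1} = 0
G(14) = mex{0,2,3,0} = 1
G(15) = mex{1,3,2,1} = 0
G(16) = mex{0,2,3,2} = 1

1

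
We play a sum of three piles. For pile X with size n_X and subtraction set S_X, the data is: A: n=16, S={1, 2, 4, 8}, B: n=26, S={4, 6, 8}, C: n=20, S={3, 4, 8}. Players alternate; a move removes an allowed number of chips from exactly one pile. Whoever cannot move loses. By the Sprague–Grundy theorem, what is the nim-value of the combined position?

3

Pile A, S = {1, 2, 4, 8}:
G(0) = 0
G(1) = mex{0} = 1
G(2) = mex{1,0} = 2
G(3) = mex{2,1} = 0
G(4) = mex{0,2,0} = 1
G(5) = mex{1,0,1} = 2
G(6) = mex{2,1,2} = 0
G(7) = mex{0,2,0} = 1
G(8) = mex{1,0,1,0} = 2
G(9) = mex{2,1,2,1} = 0
G(10) = mex{0,2,0,2} = 1
G(11) = mex{1,0,1,0} = 2
G(12) = mex{2,1,2,1} = 0
G(13) = mex{0,2,0,2} = 1
G(14) = mex{1,0,1,0} = 2
G(15) = mex{2,1,2,1} = 0
G(16) = mex{0,2,0,2} = 1
G_A(16) = 1.
Pile B, S = {4, 6, 8}:
G(0) = 0
G(1) = mex{} = 0
G(2) = mex{} = 0
G(3) = mex{} = 0
G(4) = mex{0} = 1
G(5) = mex{0} = 1
G(6) = mex{0,0} = 1
G(7) = mex{0,0} = 1
G(8) = mex{1,0,0} = 2
G(9) = mex{1,0,0} = 2
G(10) = mex{1,1,0} = 2
G(11) = mex{1,1,0} = 2
G(12) = mex{2,1,1} = 0
G(13) = mex{2,1,1} = 0
G(14) = mex{2,2,1} = 0
G(15) = mex{2,2,1} = 0
G(16) = mex{0,2,2} = 1
G(17) = mex{0,2,2} = 1
G(18) = mex{0,0,2} = 1
G(19) = mex{0,0,2} = 1
G(20) = mex{1,0,0} = 2
G(21) = mex{1,0,0} = 2
G(22) = mex{1,1,0} = 2
G(23) = mex{1,1,0} = 2
G(24) = mex{2,1,1} = 0
G(25) = mex{2,1,1} = 0
G(26) = mex{2,2,1} = 0
G_B(26) = 0.
Pile C, S = {3, 4, 8}:
n :  0  1  2  3  4  5  6  7  8  9 10 11 12 13 14 15 16 17 18 19 20
G :  0  0  0  1  1  1  2  0  2  3  1  3  0  0  0  1  1  1  2  0  2
G_C(20) = 2.
Combined Grundy value = 1 ⊕ 0 ⊕ 2 = 3.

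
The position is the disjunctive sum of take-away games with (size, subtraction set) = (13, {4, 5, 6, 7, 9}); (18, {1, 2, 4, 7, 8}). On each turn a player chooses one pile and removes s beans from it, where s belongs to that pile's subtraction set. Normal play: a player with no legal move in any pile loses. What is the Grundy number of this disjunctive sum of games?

0

Pile A, S = {4, 5, 6, 7, 9}:
G(0) = 0
G(1) = mex{} = 0
G(2) = mex{} = 0
G(3) = mex{} = 0
G(4) = mex{0} = 1
G(5) = mex{0,0} = 1
G(6) = mex{0,0,0} = 1
G(7) = mex{0,0,0,0} = 1
G(8) = mex{1,0,0,0} = 2
G(9) = mex{1,1,0,0,0} = 2
G(10) = mex{1,1,1,0,0} = 2
G(11) = mex{1,1,1,1,0} = 2
G(12) = mex{2,1,1,1,0} = 3
G(13) = mex{2,2,1,1,1} = 0
G_A(13) = 0.
Pile B, S = {1, 2, 4, 7, 8}:
n :  0  1  2  3  4  5  6  7  8  9 10 11 12 13 14 15 16 17 18
G :  0  1  2  0  1  2  0  1  2  0  1  2  0  1  2  0  1  2  0
G_B(18) = 0.
Combined Grundy value = 0 ⊕ 0 = 0.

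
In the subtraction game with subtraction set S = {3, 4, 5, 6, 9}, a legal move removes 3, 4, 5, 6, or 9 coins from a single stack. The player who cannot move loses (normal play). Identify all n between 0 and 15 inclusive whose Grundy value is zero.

0, 1, 2, 12, 13, 14

G(0) = 0
G(1) = mex{} = 0
G(2) = mex{} = 0
G(3) = mex{0} = 1
G(4) = mex{0,0} = 1
G(5) = mex{0,0,0} = 1
G(6) = mex{1,0,0,0} = 2
G(7) = mex{1,1,0,0} = 2
G(8) = mex{1,1,1,0} = 2
G(9) = mex{2,1,1,1,0} = 3
G(10) = mex{2,2,1,1,0} = 3
G(11) = mex{2,2,2,1,0} = 3
G(12) = mex{3,2,2,2,1} = 0
G(13) = mex{3,3,2,2,1} = 0
G(14) = mex{3,3,3,2,1} = 0
G(15) = mex{0,3,3,3,2} = 1
P-positions are exactly the n with G(n) = 0.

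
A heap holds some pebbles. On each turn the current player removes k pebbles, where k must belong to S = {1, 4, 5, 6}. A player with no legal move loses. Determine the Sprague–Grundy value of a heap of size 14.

G(0) = 0
G(1) = mex{0} = 1
G(2) = mex{1} = 0
G(3) = mex{0} = 1
G(4) = mex{1,0} = 2
G(5) = mex{2,1,0} = 3
G(6) = mex{3,0,1,0} = 2
G(7) = mex{2,1,0,1} = 3
G(8) = mex{3,2,1,0} = 4
G(9) = mex{4,3,2,1} = 0
G(10) = mex{0,2,3,2} = 1
G(11) = mex{1,3,2,3} = 0
G(12) = mex{0,4,3,2} = 1
G(13) = mex{1,0,4,3} = 2
G(14) = mex{2,1,0,4} = 3

3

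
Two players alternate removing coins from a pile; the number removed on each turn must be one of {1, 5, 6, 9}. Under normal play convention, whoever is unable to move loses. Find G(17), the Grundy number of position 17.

1

n :  0  1  2  3  4  5  6  7  8  9 10 11 12 13 14 15 16 17
G :  0  1  0  1  0  1  2  3  2  3  2  3  0  1  0  1  0  1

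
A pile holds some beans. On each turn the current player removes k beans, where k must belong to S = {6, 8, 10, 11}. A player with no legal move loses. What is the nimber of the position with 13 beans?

n :  0  1  2  3  4  5  6  7  8  9 10 11 12 13
G :  0  0  0  0  0  0  1  1  1  1  1  1  2  2

2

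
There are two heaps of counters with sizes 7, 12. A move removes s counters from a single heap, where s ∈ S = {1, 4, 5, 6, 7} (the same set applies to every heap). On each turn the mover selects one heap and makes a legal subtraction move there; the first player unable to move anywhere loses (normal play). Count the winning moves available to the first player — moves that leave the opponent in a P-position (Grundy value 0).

4

All heaps use S = {1, 4, 5, 6, 7}:
G(0) = 0
G(1) = mex{0} = 1
G(2) = mex{1} = 0
G(3) = mex{0} = 1
G(4) = mex{1,0} = 2
G(5) = mex{2,1,0} = 3
G(6) = mex{3,0,1,0} = 2
G(7) = mex{2,1,0,1,0} = 3
G(8) = mex{3,2,1,0,1} = 4
G(9) = mex{4,3,2,1,0} = 5
G(10) = mex{5,2,3,2,1} = 0
G(11) = mex{0,3,2,3,2} = 1
G(12) = mex{1,4,3,2,3} = 0
Heap A: G(7) = 3.
Heap B: G(12) = 0.
Combined Grundy value = 3 ⊕ 0 = 3.
A winning move leaves total XOR = 0, i.e. changes one component's Grundy value g to g ⊕ X where X is the current total.
Heap A: need g' = 3⊕3 = 0. Options: 7−1→G=2, 7−4→G=1, 7−5→G=0, 7−6→G=1, 7−7→G=0. Hits: 2.
Heap B: need g' = 0⊕3 = 3. Options: 12−1→G=1, 12−4→G=4, 12−5→G=3, 12−6→G=2, 12−7→G=3. Hits: 2.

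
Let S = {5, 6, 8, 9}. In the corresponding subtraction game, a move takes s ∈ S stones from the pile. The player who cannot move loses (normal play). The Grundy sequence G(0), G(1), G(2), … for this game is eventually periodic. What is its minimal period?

n :  0  1  2  3  4  5  6  7  8  9 10 11 12 13 14 15 16 17 18 19 20 21 22 23 24 25 26 27 28 29
G :  0  0  0  0  0  1  1  1  1  1  2  2  2  2  0  0  0  0  0  1  1  1  1  1  2  2  2  2  0  0
G(n+14) = G(n) holds for n = 0,…,8 (a full window of length max(S) = 9), so the sequence is purely periodic with period 14.

14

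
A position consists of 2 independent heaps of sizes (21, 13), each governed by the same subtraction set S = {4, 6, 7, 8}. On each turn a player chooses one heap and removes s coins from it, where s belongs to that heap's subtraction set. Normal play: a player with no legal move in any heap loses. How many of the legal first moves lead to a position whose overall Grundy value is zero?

All heaps use S = {4, 6, 7, 8}:
n :  0  1  2  3  4  5  6  7  8  9 10 11 12 13 14 15 16 17 18 19 20 21
G :  0  0  0  0  1  1  1  1  2  2  2  2  0  0  0  0  1  1  1  1  2  2
Heap A: G(21) = 2.
Heap B: G(13) = 0.
Combined Grundy value = 2 ⊕ 0 = 2.
A winning move leaves total XOR = 0, i.e. changes one component's Grundy value g to g ⊕ X where X is the current total.
Heap A: need g' = 2⊕2 = 0. Options: 21−4→G=1, 21−6→G=0, 21−7→G=0, 21−8→G=0. Hits: 3.
Heap B: need g' = 0⊕2 = 2. Options: 13−4→G=2, 13−6→G=1, 13−7→G=1, 13−8→G=1. Hits: 1.

4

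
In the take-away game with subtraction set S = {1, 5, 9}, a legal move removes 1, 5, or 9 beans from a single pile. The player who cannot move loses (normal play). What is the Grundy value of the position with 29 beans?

1

n :  0  1  2  3  4  5  6  7  8  9 10 11 12 13 14 15 16 17 18 19 20 21 22 23 24 25 26 27 28 29
G :  0  1  0  1  0  1  0  1  0  1  0  1  0  1  0  1  0  1  0  1  0  1  0  1  0  1  0  1  0  1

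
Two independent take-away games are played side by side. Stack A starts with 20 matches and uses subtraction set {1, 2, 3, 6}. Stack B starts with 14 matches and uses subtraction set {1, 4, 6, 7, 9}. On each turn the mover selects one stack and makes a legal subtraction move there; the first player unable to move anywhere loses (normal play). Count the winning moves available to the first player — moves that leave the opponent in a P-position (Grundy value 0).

Stack A, S = {1, 2, 3, 6}:
G(0) = 0
G(1) = mex{0} = 1
G(2) = mex{1,0} = 2
G(3) = mex{2,1,0} = 3
G(4) = mex{3,2,1} = 0
G(5) = mex{0,3,2} = 1
G(6) = mex{1,0,3,0} = 2
G(7) = mex{2,1,0,1} = 3
G(8) = mex{3,2,1,2} = 0
G(9) = mex{0,3,2,3} = 1
G(10) = mex{1,0,3,0} = 2
G(11) = mex{2,1,0,1} = 3
G(12) = mex{3,2,1,2} = 0
G(13) = mex{0,3,2,3} = 1
G(14) = mex{1,0,3,0} = 2
G(15) = mex{2,1,0,1} = 3
G(16) = mex{3,2,1,2} = 0
G(17) = mex{0,3,2,3} = 1
G(18) = mex{1,0,3,0} = 2
G(19) = mex{2,1,0,1} = 3
G(20) = mex{3,2,1,2} = 0
G_A(20) = 0.
Stack B, S = {1, 4, 6, 7, 9}:
G(0) = 0
G(1) = mex{0} = 1
G(2) = mex{1} = 0
G(3) = mex{0} = 1
G(4) = mex{1,0} = 2
G(5) = mex{2,1} = 0
G(6) = mex{0,0,0} = 1
G(7) = mex{1,1,1,0} = 2
G(8) = mex{2,2,0,1} = 3
G(9) = mex{3,0,1,0,0} = 2
G(10) = mex{2,1,2,1,1} = 0
G(11) = mex{0,2,0,2,0} = 1
G(12) = mex{1,3,1,0,1} = 2
G(13) = mex{2,2,2,1,2} = 0
G(14) = mex{0,0,3,2,0} = 1
G_B(14) = 1.
Combined Grundy value = 0 ⊕ 1 = 1.
A winning move leaves total XOR = 0, i.e. changes one component's Grundy value g to g ⊕ X where X is the current total.
Stack A: need g' = 0⊕1 = 1. Options: 20−1→G=3, 20−2→G=2, 20−3→G=1, 20−6→G=2. Hits: 1.
Stack B: need g' = 1⊕1 = 0. Options: 14−1→G=0, 14−4→G=0, 14−6→G=3, 14−7→G=2, 14−9→G=0. Hits: 3.

4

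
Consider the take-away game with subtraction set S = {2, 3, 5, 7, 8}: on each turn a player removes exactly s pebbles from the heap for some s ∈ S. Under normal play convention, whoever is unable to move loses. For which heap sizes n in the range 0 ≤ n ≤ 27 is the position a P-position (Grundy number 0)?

0, 1, 10, 11, 20, 21

n :  0  1  2  3  4  5  6  7  8  9 10 11 12 13 14 15 16 17 18 19 20 21 22 23 24 25 26 27
G :  0  0  1  1  2  2  3  3  4  4  0  0  1  1  2  2  3  3  4  4  0  0  1  1  2  2  3  3
P-positions are exactly the n with G(n) = 0.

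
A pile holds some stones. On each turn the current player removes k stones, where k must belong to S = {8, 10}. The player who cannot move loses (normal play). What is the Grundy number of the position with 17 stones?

G(0) = 0
G(1) = mex{} = 0
G(2) = mex{} = 0
G(3) = mex{} = 0
G(4) = mex{} = 0
G(5) = mex{} = 0
G(6) = mex{} = 0
G(7) = mex{} = 0
G(8) = mex{0} = 1
G(9) = mex{0} = 1
G(10) = mex{0,0} = 1
G(11) = mex{0,0} = 1
G(12) = mex{0,0} = 1
G(13) = mex{0,0} = 1
G(14) = mex{0,0} = 1
G(15) = mex{0,0} = 1
G(16) = mex{1,0} = 2
G(17) = mex{1,0} = 2

2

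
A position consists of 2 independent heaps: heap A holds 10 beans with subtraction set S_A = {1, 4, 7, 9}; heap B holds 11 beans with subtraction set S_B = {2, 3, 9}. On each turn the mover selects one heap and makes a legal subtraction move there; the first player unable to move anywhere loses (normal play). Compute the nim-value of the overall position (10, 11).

Heap A, S = {1, 4, 7, 9}:
n :  0  1  2  3  4  5  6  7  8  9 10
G :  0  1  0  1  2  0  1  2  0  1  0
G_A(10) = 0.
Heap B, S = {2, 3, 9}:
G(0) = 0
G(1) = mex{} = 0
G(2) = mex{0} = 1
G(3) = mex{0,0} = 1
G(4) = mex{1,0} = 2
G(5) = mex{1,1} = 0
G(6) = mex{2,1} = 0
G(7) = mex{0,2} = 1
G(8) = mex{0,0} = 1
G(9) = mex{1,0,0} = 2
G(10) = mex{1,1,0} = 2
G(11) = mex{2,1,1} = 0
G_B(11) = 0.
Combined Grundy value = 0 ⊕ 0 = 0.

0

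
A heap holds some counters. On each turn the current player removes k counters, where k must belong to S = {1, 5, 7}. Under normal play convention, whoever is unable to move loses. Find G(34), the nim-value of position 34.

0

G(0) = 0
G(1) = mex{0} = 1
G(2) = mex{1} = 0
G(3) = mex{0} = 1
G(4) = mex{1} = 0
G(5) = mex{0,0} = 1
G(6) = mex{1,1} = 0
G(7) = mex{0,0,0} = 1
G(8) = mex{1,1,1} = 0
G(9) = mex{0,0,0} = 1
G(10) = mex{1,1,1} = 0
G(11) = mex{0,0,0} = 1
G(12) = mex{1,1,1} = 0
G(13) = mex{0,0,0} = 1
G(14) = mex{1,1,1} = 0
G(15) = mex{0,0,0} = 1
G(16) = mex{1,1,1} = 0
G(17) = mex{0,0,0} = 1
G(18) = mex{1,1,1} = 0
G(19) = mex{0,0,0} = 1
G(20) = mex{1,1,1} = 0
G(21) = mex{0,0,0} = 1
G(22) = mex{1,1,1} = 0
G(23) = mex{0,0,0} = 1
G(24) = mex{1,1,1} = 0
G(25) = mex{0,0,0} = 1
G(26) = mex{1,1,1} = 0
G(27) = mex{0,0,0} = 1
G(28) = mex{1,1,1} = 0
G(29) = mex{0,0,0} = 1
G(30) = mex{1,1,1} = 0
G(31) = mex{0,0,0} = 1
G(32) = mex{1,1,1} = 0
G(33) = mex{0,0,0} = 1
G(34) = mex{1,1,1} = 0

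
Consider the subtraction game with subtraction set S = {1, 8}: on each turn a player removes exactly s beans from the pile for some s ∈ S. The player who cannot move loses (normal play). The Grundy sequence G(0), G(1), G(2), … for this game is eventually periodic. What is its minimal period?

G(0) = 0
G(1) = mex{0} = 1
G(2) = mex{1} = 0
G(3) = mex{0} = 1
G(4) = mex{1} = 0
G(5) = mex{0} = 1
G(6) = mex{1} = 0
G(7) = mex{0} = 1
G(8) = mex{1,0} = 2
G(9) = mex{2,1} = 0
G(10) = mex{0,0} = 1
G(11) = mex{1,1} = 0
G(12) = mex{0,0} = 1
G(13) = mex{1,1} = 0
G(14) = mex{0,0} = 1
G(15) = mex{1,1} = 0
G(16) = mex{0,2} = 1
G(17) = mex{1,0} = 2
G(18) = mex{2,1} = 0
G(19) = mex{0,0} = 1
G(n+9) = G(n) holds for n = 0,…,7 (a full window of length max(S) = 8), so the sequence is purely periodic with period 9.

9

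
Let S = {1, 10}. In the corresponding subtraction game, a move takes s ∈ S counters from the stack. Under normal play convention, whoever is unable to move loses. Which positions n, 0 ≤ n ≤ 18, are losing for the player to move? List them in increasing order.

n :  0  1  2  3  4  5  6  7  8  9 10 11 12 13 14 15 16 17 18
G :  0  1  0  1  0  1  0  1  0  1  2  0  1  0  1  0  1  0  1
P-positions are exactly the n with G(n) = 0.

0, 2, 4, 6, 8, 11, 13, 15, 17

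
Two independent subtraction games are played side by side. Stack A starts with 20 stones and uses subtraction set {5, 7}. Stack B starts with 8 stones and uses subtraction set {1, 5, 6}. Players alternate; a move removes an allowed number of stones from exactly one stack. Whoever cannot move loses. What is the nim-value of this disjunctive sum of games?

Stack A, S = {5, 7}:
G(0) = 0
G(1) = mex{} = 0
G(2) = mex{} = 0
G(3) = mex{} = 0
G(4) = mex{} = 0
G(5) = mex{0} = 1
G(6) = mex{0} = 1
G(7) = mex{0,0} = 1
G(8) = mex{0,0} = 1
G(9) = mex{0,0} = 1
G(10) = mex{1,0} = 2
G(11) = mex{1,0} = 2
G(12) = mex{1,1} = 0
G(13) = mex{1,1} = 0
G(14) = mex{1,1} = 0
G(15) = mex{2,1} = 0
G(16) = mex{2,1} = 0
G(17) = mex{0,2} = 1
G(18) = mex{0,2} = 1
G(19) = mex{0,0} = 1
G(20) = mex{0,0} = 1
G_A(20) = 1.
Stack B, S = {1, 5, 6}:
n : 0 1 2 3 4 5 6 7 8
G : 0 1 0 1 0 1 2 3 2
G_B(8) = 2.
Combined Grundy value = 1 ⊕ 2 = 3.

3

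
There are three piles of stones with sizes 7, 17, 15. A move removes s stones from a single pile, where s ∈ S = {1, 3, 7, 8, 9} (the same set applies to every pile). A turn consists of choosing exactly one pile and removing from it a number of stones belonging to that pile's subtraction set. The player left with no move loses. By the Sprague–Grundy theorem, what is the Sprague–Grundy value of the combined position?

3

All piles use S = {1, 3, 7, 8, 9}:
G(0) = 0
G(1) = mex{0} = 1
G(2) = mex{1} = 0
G(3) = mex{0,0} = 1
G(4) = mex{1,1} = 0
G(5) = mex{0,0} = 1
G(6) = mex{1,1} = 0
G(7) = mex{0,0,0} = 1
G(8) = mex{1,1,1,0} = 2
G(9) = mex{2,0,0,1,0} = 3
G(10) = mex{3,1,1,0,1} = 2
G(11) = mex{2,2,0,1,0} = 3
G(12) = mex{3,3,1,0,1} = 2
G(13) = mex{2,2,0,1,0} = 3
G(14) = mex{3,3,1,0,1} = 2
G(15) = mex{2,2,2,1,0} = 3
G(16) = mex{3,3,3,2,1} = 0
G(17) = mex{0,2,2,3,2} = 1
Pile A: G(7) = 1.
Pile B: G(17) = 1.
Pile C: G(15) = 3.
Combined Grundy value = 1 ⊕ 1 ⊕ 3 = 3.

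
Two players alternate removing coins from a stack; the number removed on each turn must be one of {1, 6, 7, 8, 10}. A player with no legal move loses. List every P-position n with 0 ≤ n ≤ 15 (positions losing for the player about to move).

G(0) = 0
G(1) = mex{0} = 1
G(2) = mex{1} = 0
G(3) = mex{0} = 1
G(4) = mex{1} = 0
G(5) = mex{0} = 1
G(6) = mex{1,0} = 2
G(7) = mex{2,1,0} = 3
G(8) = mex{3,0,1,0} = 2
G(9) = mex{2,1,0,1} = 3
G(10) = mex{3,0,1,0,0} = 2
G(11) = mex{2,1,0,1,1} = 3
G(12) = mex{3,2,1,0,0} = 4
G(13) = mex{4,3,2,1,1} = 0
G(14) = mex{0,2,3,2,0} = 1
G(15) = mex{1,3,2,3,1} = 0
P-positions are exactly the n with G(n) = 0.

0, 2, 4, 13, 15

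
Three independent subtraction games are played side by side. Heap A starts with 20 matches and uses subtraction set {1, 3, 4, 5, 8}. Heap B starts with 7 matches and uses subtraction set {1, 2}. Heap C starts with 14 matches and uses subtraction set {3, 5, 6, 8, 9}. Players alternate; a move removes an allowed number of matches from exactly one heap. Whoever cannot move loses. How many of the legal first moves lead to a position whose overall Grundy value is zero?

Heap A, S = {1, 3, 4, 5, 8}:
G(0) = 0
G(1) = mex{0} = 1
G(2) = mex{1} = 0
G(3) = mex{0,0} = 1
G(4) = mex{1,1,0} = 2
G(5) = mex{2,0,1,0} = 3
G(6) = mex{3,1,0,1} = 2
G(7) = mex{2,2,1,0} = 3
G(8) = mex{3,3,2,1,0} = 4
G(9) = mex{4,2,3,2,1} = 0
G(10) = mex{0,3,2,3,0} = 1
G(11) = mex{1,4,3,2,1} = 0
G(12) = mex{0,0,4,3,2} = 1
G(13) = mex{1,1,0,4,3} = 2
G(14) = mex{2,0,1,0,2} = 3
G(15) = mex{3,1,0,1,3} = 2
G(16) = mex{2,2,1,0,4} = 3
G(17) = mex{3,3,2,1,0} = 4
G(18) = mex{4,2,3,2,1} = 0
G(19) = mex{0,3,2,3,0} = 1
G(20) = mex{1,4,3,2,1} = 0
G_A(20) = 0.
Heap B, S = {1, 2}:
G(0) = 0
G(1) = mex{0} = 1
G(2) = mex{1,0} = 2
G(3) = mex{2,1} = 0
G(4) = mex{0,2} = 1
G(5) = mex{1,0} = 2
G(6) = mex{2,1} = 0
G(7) = mex{0,2} = 1
G_B(7) = 1.
Heap C, S = {3, 5, 6, 8, 9}:
G(0) = 0
G(1) = mex{} = 0
G(2) = mex{} = 0
G(3) = mex{0} = 1
G(4) = mex{0} = 1
G(5) = mex{0,0} = 1
G(6) = mex{1,0,0} = 2
G(7) = mex{1,0,0} = 2
G(8) = mex{1,1,0,0} = 2
G(9) = mex{2,1,1,0,0} = 3
G(10) = mex{2,1,1,0,0} = 3
G(11) = mex{2,2,1,1,0} = 3
G(12) = mex{3,2,2,1,1} = 0
G(13) = mex{3,2,2,1,1} = 0
G(14) = mex{3,3,2,2,1} = 0
G_C(14) = 0.
Combined Grundy value = 0 ⊕ 1 ⊕ 0 = 1.
A winning move leaves total XOR = 0, i.e. changes one component's Grundy value g to g ⊕ X where X is the current total.
Heap A: need g' = 0⊕1 = 1. Options: 20−1→G=1, 20−3→G=4, 20−4→G=3, 20−5→G=2, 20−8→G=1. Hits: 2.
Heap B: need g' = 1⊕1 = 0. Options: 7−1→G=0, 7−2→G=2. Hits: 1.
Heap C: need g' = 0⊕1 = 1. Options: 14−3→G=3, 14−5→G=3, 14−6→G=2, 14−8→G=2, 14−9→G=1. Hits: 1.

4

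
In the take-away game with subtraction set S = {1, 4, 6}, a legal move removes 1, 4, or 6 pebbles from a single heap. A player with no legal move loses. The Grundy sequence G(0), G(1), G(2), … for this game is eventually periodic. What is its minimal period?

5

G(0) = 0
G(1) = mex{0} = 1
G(2) = mex{1} = 0
G(3) = mex{0} = 1
G(4) = mex{1,0} = 2
G(5) = mex{2,1} = 0
G(6) = mex{0,0,0} = 1
G(7) = mex{1,1,1} = 0
G(8) = mex{0,2,0} = 1
G(9) = mex{1,0,1} = 2
G(10) = mex{2,1,2} = 0
G(11) = mex{0,0,0} = 1
G(12) = mex{1,1,1} = 0
G(13) = mex{0,2,0} = 1
G(14) = mex{1,0,1} = 2
G(n+5) = G(n) holds for n = 0,…,5 (a full window of length max(S) = 6), so the sequence is purely periodic with period 5.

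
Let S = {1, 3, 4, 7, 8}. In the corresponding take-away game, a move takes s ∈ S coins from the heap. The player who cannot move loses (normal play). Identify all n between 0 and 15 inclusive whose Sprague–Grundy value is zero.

0, 2, 11, 13

G(0) = 0
G(1) = mex{0} = 1
G(2) = mex{1} = 0
G(3) = mex{0,0} = 1
G(4) = mex{1,1,0} = 2
G(5) = mex{2,0,1} = 3
G(6) = mex{3,1,0} = 2
G(7) = mex{2,2,1,0} = 3
G(8) = mex{3,3,2,1,0} = 4
G(9) = mex{4,2,3,0,1} = 5
G(10) = mex{5,3,2,1,0} = 4
G(11) = mex{4,4,3,2,1} = 0
G(12) = mex{0,5,4,3,2} = 1
G(13) = mex{1,4,5,2,3} = 0
G(14) = mex{0,0,4,3,2} = 1
G(15) = mex{1,1,0,4,3} = 2
P-positions are exactly the n with G(n) = 0.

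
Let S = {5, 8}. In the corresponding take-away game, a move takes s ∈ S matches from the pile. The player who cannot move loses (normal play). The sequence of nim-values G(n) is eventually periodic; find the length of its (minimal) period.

13

G(0) = 0
G(1) = mex{} = 0
G(2) = mex{} = 0
G(3) = mex{} = 0
G(4) = mex{} = 0
G(5) = mex{0} = 1
G(6) = mex{0} = 1
G(7) = mex{0} = 1
G(8) = mex{0,0} = 1
G(9) = mex{0,0} = 1
G(10) = mex{1,0} = 2
G(11) = mex{1,0} = 2
G(12) = mex{1,0} = 2
G(13) = mex{1,1} = 0
G(14) = mex{1,1} = 0
G(15) = mex{2,1} = 0
G(16) = mex{2,1} = 0
G(17) = mex{2,1} = 0
G(18) = mex{0,2} = 1
G(19) = mex{0,2} = 1
G(20) = mex{0,2} = 1
G(21) = mex{0,0} = 1
G(22) = mex{0,0} = 1
G(23) = mex{1,0} = 2
G(24) = mex{1,0} = 2
G(25) = mex{1,0} = 2
G(26) = mex{1,1} = 0
G(27) = mex{1,1} = 0
G(n+13) = G(n) holds for n = 0,…,7 (a full window of length max(S) = 8), so the sequence is purely periodic with period 13.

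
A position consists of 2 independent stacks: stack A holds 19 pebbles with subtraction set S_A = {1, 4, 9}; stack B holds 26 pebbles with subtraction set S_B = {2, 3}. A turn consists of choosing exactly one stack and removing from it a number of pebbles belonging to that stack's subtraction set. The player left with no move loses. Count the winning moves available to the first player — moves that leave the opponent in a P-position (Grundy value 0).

3

Stack A, S = {1, 4, 9}:
n :  0  1  2  3  4  5  6  7  8  9 10 11 12 13 14 15 16 17 18 19
G :  0  1  0  1  2  0  1  0  1  2  0  1  0  1  2  0  1  0  1  2
G_A(19) = 2.
Stack B, S = {2, 3}:
n :  0  1  2  3  4  5  6  7  8  9 10 11 12 13 14 15 16 17 18 19 20 21 22 23 24 25 26
G :  0  0  1  1  2  0  0  1  1  2  0  0  1  1  2  0  0  1  1  2  0  0  1  1  2  0  0
G_B(26) = 0.
Combined Grundy value = 2 ⊕ 0 = 2.
A winning move leaves total XOR = 0, i.e. changes one component's Grundy value g to g ⊕ X where X is the current total.
Stack A: need g' = 2⊕2 = 0. Options: 19−1→G=1, 19−4→G=0, 19−9→G=0. Hits: 2.
Stack B: need g' = 0⊕2 = 2. Options: 26−2→G=2, 26−3→G=1. Hits: 1.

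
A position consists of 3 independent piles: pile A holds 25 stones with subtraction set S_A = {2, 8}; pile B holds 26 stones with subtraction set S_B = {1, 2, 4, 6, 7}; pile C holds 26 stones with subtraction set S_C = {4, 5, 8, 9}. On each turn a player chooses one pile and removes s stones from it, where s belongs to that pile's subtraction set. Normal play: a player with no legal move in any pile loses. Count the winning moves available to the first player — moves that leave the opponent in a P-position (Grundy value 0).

Pile A, S = {2, 8}:
G(0) = 0
G(1) = mex{} = 0
G(2) = mex{0} = 1
G(3) = mex{0} = 1
G(4) = mex{1} = 0
G(5) = mex{1} = 0
G(6) = mex{0} = 1
G(7) = mex{0} = 1
G(8) = mex{1,0} = 2
G(9) = mex{1,0} = 2
G(10) = mex{2,1} = 0
G(11) = mex{2,1} = 0
G(12) = mex{0,0} = 1
G(13) = mex{0,0} = 1
G(14) = mex{1,1} = 0
G(15) = mex{1,1} = 0
G(16) = mex{0,2} = 1
G(17) = mex{0,2} = 1
G(18) = mex{1,0} = 2
G(19) = mex{1,0} = 2
G(20) = mex{2,1} = 0
G(21) = mex{2,1} = 0
G(22) = mex{0,0} = 1
G(23) = mex{0,0} = 1
G(24) = mex{1,1} = 0
G(25) = mex{1,1} = 0
G_A(25) = 0.
Pile B, S = {1, 2, 4, 6, 7}:
n :  0  1  2  3  4  5  6  7  8  9 10 11 12 13 14 15 16 17 18 19 20 21 22 23 24 25 26
G :  0  1  2  0  1  2  3  4  0  1  2  0  1  2  3  4  0  1  2  0  1  2  3  4  0  1  2
G_B(26) = 2.
Pile C, S = {4, 5, 8, 9}:
n :  0  1  2  3  4  5  6  7  8  9 10 11 12 13 14 15 16 17 18 19 20 21 22 23 24 25 26
G :  0  0  0  0  1  1  1  1  2  2  2  2  3  0  0  0  0  1  1  1  1  2  2  2  2  3  0
G_C(26) = 0.
Combined Grundy value = 0 ⊕ 2 ⊕ 0 = 2.
A winning move leaves total XOR = 0, i.e. changes one component's Grundy value g to g ⊕ X where X is the current total.
Pile A: need g' = 0⊕2 = 2. Options: 25−2→G=1, 25−8→G=1. Hits: 0.
Pile B: need g' = 2⊕2 = 0. Options: 26−1→G=1, 26−2→G=0, 26−4→G=3, 26−6→G=1, 26−7→G=0. Hits: 2.
Pile C: need g' = 0⊕2 = 2. Options: 26−4→G=2, 26−5→G=2, 26−8→G=1, 26−9→G=1. Hits: 2.

4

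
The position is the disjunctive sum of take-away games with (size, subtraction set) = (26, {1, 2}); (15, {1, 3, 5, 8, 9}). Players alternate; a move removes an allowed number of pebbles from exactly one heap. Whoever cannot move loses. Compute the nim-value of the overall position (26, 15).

Heap A, S = {1, 2}:
G(0) = 0
G(1) = mex{0} = 1
G(2) = mex{1,0} = 2
G(3) = mex{2,1} = 0
G(4) = mex{0,2} = 1
G(5) = mex{1,0} = 2
G(6) = mex{2,1} = 0
G(7) = mex{0,2} = 1
G(8) = mex{1,0} = 2
G(9) = mex{2,1} = 0
G(10) = mex{0,2} = 1
G(11) = mex{1,0} = 2
G(12) = mex{2,1} = 0
G(13) = mex{0,2} = 1
G(14) = mex{1,0} = 2
G(15) = mex{2,1} = 0
G(16) = mex{0,2} = 1
G(17) = mex{1,0} = 2
G(18) = mex{2,1} = 0
G(19) = mex{0,2} = 1
G(20) = mex{1,0} = 2
G(21) = mex{2,1} = 0
G(22) = mex{0,2} = 1
G(23) = mex{1,0} = 2
G(24) = mex{2,1} = 0
G(25) = mex{0,2} = 1
G(26) = mex{1,0} = 2
G_A(26) = 2.
Heap B, S = {1, 3, 5, 8, 9}:
G(0) = 0
G(1) = mex{0} = 1
G(2) = mex{1} = 0
G(3) = mex{0,0} = 1
G(4) = mex{1,1} = 0
G(5) = mex{0,0,0} = 1
G(6) = mex{1,1,1} = 0
G(7) = mex{0,0,0} = 1
G(8) = mex{1,1,1,0} = 2
G(9) = mex{2,0,0,1,0} = 3
G(10) = mex{3,1,1,0,1} = 2
G(11) = mex{2,2,0,1,0} = 3
G(12) = mex{3,3,1,0,1} = 2
G(13) = mex{2,2,2,1,0} = 3
G(14) = mex{3,3,3,0,1} = 2
G(15) = mex{2,2,2,1,0} = 3
G_B(15) = 3.
Combined Grundy value = 2 ⊕ 3 = 1.

1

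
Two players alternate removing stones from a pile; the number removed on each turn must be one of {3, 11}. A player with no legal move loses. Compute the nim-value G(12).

2

n :  0  1  2  3  4  5  6  7  8  9 10 11 12
G :  0  0  0  1  1  1  0  0  0  1  1  1  2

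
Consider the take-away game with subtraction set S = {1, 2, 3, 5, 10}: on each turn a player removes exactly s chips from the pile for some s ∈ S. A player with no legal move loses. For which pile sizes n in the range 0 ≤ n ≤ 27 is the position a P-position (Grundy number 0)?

0, 4, 8, 12, 16, 20, 24

G(0) = 0
G(1) = mex{0} = 1
G(2) = mex{1,0} = 2
G(3) = mex{2,1,0} = 3
G(4) = mex{3,2,1} = 0
G(5) = mex{0,3,2,0} = 1
G(6) = mex{1,0,3,1} = 2
G(7) = mex{2,1,0,2} = 3
G(8) = mex{3,2,1,3} = 0
G(9) = mex{0,3,2,0} = 1
G(10) = mex{1,0,3,1,0} = 2
G(11) = mex{2,1,0,2,1} = 3
G(12) = mex{3,2,1,3,2} = 0
G(13) = mex{0,3,2,0,3} = 1
G(14) = mex{1,0,3,1,0} = 2
G(15) = mex{2,1,0,2,1} = 3
G(16) = mex{3,2,1,3,2} = 0
G(17) = mex{0,3,2,0,3} = 1
G(18) = mex{1,0,3,1,0} = 2
G(19) = mex{2,1,0,2,1} = 3
G(20) = mex{3,2,1,3,2} = 0
G(21) = mex{0,3,2,0,3} = 1
G(22) = mex{1,0,3,1,0} = 2
G(23) = mex{2,1,0,2,1} = 3
G(24) = mex{3,2,1,3,2} = 0
G(25) = mex{0,3,2,0,3} = 1
G(26) = mex{1,0,3,1,0} = 2
G(27) = mex{2,1,0,2,1} = 3
P-positions are exactly the n with G(n) = 0.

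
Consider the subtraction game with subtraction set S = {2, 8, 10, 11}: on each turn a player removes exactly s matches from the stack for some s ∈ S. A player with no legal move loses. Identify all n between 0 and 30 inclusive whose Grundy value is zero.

n :  0  1  2  3  4  5  6  7  8  9 10 11 12 13 14 15 16 17 18 19 20 21 22 23 24 25 26 27 28 29 30
G :  0  0  1  1  0  0  1  1  2  2  3  3  2  2  3  3  4  0  0  1  1  0  0  1  1  2  2  3  3  2  2
P-positions are exactly the n with G(n) = 0.

0, 1, 4, 5, 17, 18, 21, 22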